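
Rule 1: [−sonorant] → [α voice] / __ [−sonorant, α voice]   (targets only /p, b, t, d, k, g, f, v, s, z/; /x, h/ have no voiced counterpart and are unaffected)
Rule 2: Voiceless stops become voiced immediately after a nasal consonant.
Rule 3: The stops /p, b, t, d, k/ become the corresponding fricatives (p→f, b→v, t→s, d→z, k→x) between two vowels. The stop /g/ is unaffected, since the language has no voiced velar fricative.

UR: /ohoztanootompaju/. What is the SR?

Rule 1 (regressive voicing assimilation): /z/ precedes the voiceless obstruent /t/, so it devoices to [s] by assimilation. /ohoztanootompaju/ → ohostanootompaju.
Rule 2 (post-nasal voicing): /p/ is a voiceless stop immediately after the nasal /m/, so it voices to [b]. /ohostanootompaju/ → ohostanootombaju.
Rule 3 (intervocalic spirantization): /t/ is a stop between vowels /o/ and /o/, so it spirantizes to the fricative [s]. /ohostanootombaju/ → ohostanoosombaju.

ohostanoosombaju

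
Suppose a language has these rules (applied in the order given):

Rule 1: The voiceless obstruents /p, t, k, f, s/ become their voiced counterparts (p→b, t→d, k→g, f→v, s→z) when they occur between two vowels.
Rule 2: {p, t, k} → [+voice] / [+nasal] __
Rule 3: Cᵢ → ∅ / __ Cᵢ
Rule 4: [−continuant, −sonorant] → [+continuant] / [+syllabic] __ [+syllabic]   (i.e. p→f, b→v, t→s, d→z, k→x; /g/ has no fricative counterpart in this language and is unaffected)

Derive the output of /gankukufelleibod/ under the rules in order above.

ganguguveleivod

Rule 1 (intervocalic voicing): /k/ is a voiceless obstruent between vowels /u/ and /u/, so it voices to [g]. /f/ is a voiceless obstruent between vowels /u/ and /e/, so it voices to [v]. /gankukufelleibod/ → gankuguvelleibod.
Rule 2 (post-nasal voicing): /k/ is a voiceless stop immediately after the nasal /n/, so it voices to [g]. /gankuguvelleibod/ → ganguguvelleibod.
Rule 3 (degemination): /ll/ is a geminate; the first /l/ deletes. /ganguguvelleibod/ → ganguguveleibod.
Rule 4 (intervocalic spirantization): /b/ is a stop between vowels /i/ and /o/, so it spirantizes to the fricative [v]. /ganguguveleibod/ → ganguguveleivod.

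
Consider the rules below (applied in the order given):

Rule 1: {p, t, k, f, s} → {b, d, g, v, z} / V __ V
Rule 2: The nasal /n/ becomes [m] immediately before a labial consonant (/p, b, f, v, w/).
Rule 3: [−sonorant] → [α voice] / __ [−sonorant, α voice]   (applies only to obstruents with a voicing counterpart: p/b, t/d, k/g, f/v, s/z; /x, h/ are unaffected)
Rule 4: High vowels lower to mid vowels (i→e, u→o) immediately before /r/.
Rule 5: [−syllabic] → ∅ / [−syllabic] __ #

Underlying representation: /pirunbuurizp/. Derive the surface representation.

perumbuoris

Rule 1 (intervocalic voicing): no segment meets the environment; /pirunbuurizp/ is unchanged.
Rule 2 (nasal place assimilation): /n/ precedes the labial consonant /b/, so it assimilates in place to [m]. /pirunbuurizp/ → pirumbuurizp.
Rule 3 (regressive voicing assimilation): /z/ precedes the voiceless obstruent /p/, so it devoices to [s] by assimilation. /pirumbuurizp/ → pirumbuurisp.
Rule 4 (pre-rhotic lowering): /i/ is a high vowel immediately before /r/, so it lowers to [e]. /u/ is a high vowel immediately before /r/, so it lowers to [o]. /pirumbuurisp/ → perumbuorisp.
Rule 5 (final cluster simplification): /p/ is the second consonant of a word-final cluster /sp/, so it deletes. /perumbuorisp/ → perumbuoris.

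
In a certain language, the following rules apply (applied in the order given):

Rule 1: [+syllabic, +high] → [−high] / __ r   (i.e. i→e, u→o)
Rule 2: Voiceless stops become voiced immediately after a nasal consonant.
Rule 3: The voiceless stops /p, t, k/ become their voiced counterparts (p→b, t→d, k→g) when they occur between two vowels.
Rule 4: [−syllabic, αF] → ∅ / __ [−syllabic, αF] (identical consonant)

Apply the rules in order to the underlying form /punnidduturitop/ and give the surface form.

Rule 1 (pre-rhotic lowering): /u/ is a high vowel immediately before /r/, so it lowers to [o]. /punnidduturitop/ → punniddutoritop.
Rule 2 (post-nasal voicing): no segment meets the environment; /punniddutoritop/ is unchanged.
Rule 3 (intervocalic voicing): /t/ is a voiceless stop between vowels /u/ and /o/, so it voices to [d]. /t/ is a voiceless stop between vowels /i/ and /o/, so it voices to [d]. /punniddutoritop/ → punniddudoridop.
Rule 4 (degemination): /nn/ is a geminate; the first /n/ deletes. /dd/ is a geminate; the first /d/ deletes. /punniddudoridop/ → punidudoridop.

punidudoridop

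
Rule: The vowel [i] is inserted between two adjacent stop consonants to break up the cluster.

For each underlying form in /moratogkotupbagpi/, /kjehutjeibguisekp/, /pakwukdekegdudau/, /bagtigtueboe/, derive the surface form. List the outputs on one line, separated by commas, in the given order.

moratogikotupibagipi, kjehutjeibiguisekip, pakwukidekegidudau, bagitigitueboe

/moratogkotupbagpi/: /g/ and /k/ form a stop–stop cluster, so [i] is inserted between them. /p/ and /b/ form a stop–stop cluster, so [i] is inserted between them. /g/ and /p/ form a stop–stop cluster, so [i] is inserted between them. → [moratogikotupibagipi].
/kjehutjeibguisekp/: /b/ and /g/ form a stop–stop cluster, so [i] is inserted between them. /k/ and /p/ form a stop–stop cluster, so [i] is inserted between them. → [kjehutjeibiguisekip].
/pakwukdekegdudau/: /k/ and /d/ form a stop–stop cluster, so [i] is inserted between them. /g/ and /d/ form a stop–stop cluster, so [i] is inserted between them. → [pakwukidekegidudau].
/bagtigtueboe/: /g/ and /t/ form a stop–stop cluster, so [i] is inserted between them. /g/ and /t/ form a stop–stop cluster, so [i] is inserted between them. → [bagitigitueboe].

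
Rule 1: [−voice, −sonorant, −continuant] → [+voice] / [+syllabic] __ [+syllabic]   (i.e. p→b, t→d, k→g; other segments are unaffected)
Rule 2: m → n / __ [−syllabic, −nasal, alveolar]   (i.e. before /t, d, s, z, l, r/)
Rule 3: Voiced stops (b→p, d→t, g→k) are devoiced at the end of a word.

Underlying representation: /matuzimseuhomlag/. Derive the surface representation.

Rule 1 (intervocalic voicing): /t/ is a voiceless stop between vowels /a/ and /u/, so it voices to [d]. /matuzimseuhomlag/ → maduzimseuhomlag.
Rule 2 (nasal place assimilation): /m/ precedes the alveolar consonant /s/, so it assimilates in place to [n]. /m/ precedes the alveolar consonant /l/, so it assimilates in place to [n]. /maduzimseuhomlag/ → maduzinseuhonlag.
Rule 3 (final devoicing): /g/ is a voiced stop in word-final position, so it devoices to [k]. /maduzinseuhonlag/ → maduzinseuhonlak.

maduzinseuhonlak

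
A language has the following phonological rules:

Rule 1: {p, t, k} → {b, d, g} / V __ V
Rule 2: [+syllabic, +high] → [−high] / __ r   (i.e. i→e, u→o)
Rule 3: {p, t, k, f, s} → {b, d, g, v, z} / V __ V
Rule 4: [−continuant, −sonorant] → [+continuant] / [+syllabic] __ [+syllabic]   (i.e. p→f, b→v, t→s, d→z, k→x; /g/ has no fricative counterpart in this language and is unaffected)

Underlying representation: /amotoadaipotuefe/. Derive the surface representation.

Rule 1 (intervocalic voicing): /t/ is a voiceless stop between vowels /o/ and /o/, so it voices to [d]. /p/ is a voiceless stop between vowels /i/ and /o/, so it voices to [b]. /t/ is a voiceless stop between vowels /o/ and /u/, so it voices to [d]. /amotoadaipotuefe/ → amodoadaiboduefe.
Rule 2 (pre-rhotic lowering): no segment meets the environment; /amodoadaiboduefe/ is unchanged.
Rule 3 (intervocalic voicing): /f/ is a voiceless obstruent between vowels /e/ and /e/, so it voices to [v]. /amodoadaiboduefe/ → amodoadaibodueve.
Rule 4 (intervocalic spirantization): /d/ is a stop between vowels /o/ and /o/, so it spirantizes to the fricative [z]. /d/ is a stop between vowels /a/ and /a/, so it spirantizes to the fricative [z]. /b/ is a stop between vowels /i/ and /o/, so it spirantizes to the fricative [v]. /d/ is a stop between vowels /o/ and /u/, so it spirantizes to the fricative [z]. /amodoadaibodueve/ → amozoazaivozueve.

amozoazaivozueve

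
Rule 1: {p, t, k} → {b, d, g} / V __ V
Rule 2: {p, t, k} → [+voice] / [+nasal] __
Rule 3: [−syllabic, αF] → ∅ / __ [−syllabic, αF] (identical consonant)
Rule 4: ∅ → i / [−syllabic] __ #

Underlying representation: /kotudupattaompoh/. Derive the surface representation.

kodudubataombohi

Rule 1 (intervocalic voicing): /t/ is a voiceless stop between vowels /o/ and /u/, so it voices to [d]. /p/ is a voiceless stop between vowels /u/ and /a/, so it voices to [b]. /kotudupattaompoh/ → kodudubattaompoh.
Rule 2 (post-nasal voicing): /p/ is a voiceless stop immediately after the nasal /m/, so it voices to [b]. /kodudubattaompoh/ → kodudubattaomboh.
Rule 3 (degemination): /tt/ is a geminate; the first /t/ deletes. /kodudubattaomboh/ → kodudubataomboh.
Rule 4 (final i-epenthesis): the form ends in the consonant /h/, so [i] is inserted word-finally. /kodudubataomboh/ → kodudubataombohi.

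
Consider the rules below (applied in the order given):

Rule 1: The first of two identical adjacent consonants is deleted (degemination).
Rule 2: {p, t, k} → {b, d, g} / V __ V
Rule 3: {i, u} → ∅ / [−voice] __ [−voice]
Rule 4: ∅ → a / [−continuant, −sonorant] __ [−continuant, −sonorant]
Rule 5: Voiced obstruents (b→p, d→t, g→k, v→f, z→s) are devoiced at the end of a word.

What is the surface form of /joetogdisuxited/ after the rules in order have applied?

joedogadisxidet

Rule 1 (degemination): no segment meets the environment; /joetogdisuxited/ is unchanged.
Rule 2 (intervocalic voicing): /t/ is a voiceless stop between vowels /e/ and /o/, so it voices to [d]. /t/ is a voiceless stop between vowels /i/ and /e/, so it voices to [d]. /joetogdisuxited/ → joedogdisuxided.
Rule 3 (high vowel syncope): /u/ is a high vowel flanked by voiceless consonants /s/ and /x/, so it deletes. /joedogdisuxided/ → joedogdisxided.
Rule 4 (stop-cluster a-epenthesis): /g/ and /d/ form a stop–stop cluster, so [a] is inserted between them. /joedogdisxided/ → joedogadisxided.
Rule 5 (final devoicing): /d/ is a voiced obstruent in word-final position, so it devoices to [t]. /joedogadisxided/ → joedogadisxidet.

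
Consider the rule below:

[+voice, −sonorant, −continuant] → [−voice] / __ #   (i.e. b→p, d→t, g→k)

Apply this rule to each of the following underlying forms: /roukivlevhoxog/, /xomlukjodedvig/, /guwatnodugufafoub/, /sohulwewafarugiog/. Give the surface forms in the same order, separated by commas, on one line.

/roukivlevhoxog/: /g/ is a voiced stop in word-final position, so it devoices to [k]. → [roukivlevhoxok].
/xomlukjodedvig/: /g/ is a voiced stop in word-final position, so it devoices to [k]. → [xomlukjodedvik].
/guwatnodugufafoub/: /b/ is a voiced stop in word-final position, so it devoices to [p]. → [guwatnodugufafoup].
/sohulwewafarugiog/: /g/ is a voiced stop in word-final position, so it devoices to [k]. → [sohulwewafarugiok].

roukivlevhoxok, xomlukjodedvik, guwatnodugufafoup, sohulwewafarugiok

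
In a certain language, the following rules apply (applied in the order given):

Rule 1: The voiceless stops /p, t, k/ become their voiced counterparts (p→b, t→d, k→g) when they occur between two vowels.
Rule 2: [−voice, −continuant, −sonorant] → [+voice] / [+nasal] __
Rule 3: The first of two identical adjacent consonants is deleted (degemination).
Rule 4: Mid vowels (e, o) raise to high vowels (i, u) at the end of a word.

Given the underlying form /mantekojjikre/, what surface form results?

mandegojikri

Rule 1 (intervocalic voicing): /k/ is a voiceless stop between vowels /e/ and /o/, so it voices to [g]. /mantekojjikre/ → mantegojjikre.
Rule 2 (post-nasal voicing): /t/ is a voiceless stop immediately after the nasal /n/, so it voices to [d]. /mantegojjikre/ → mandegojjikre.
Rule 3 (degemination): /jj/ is a geminate; the first /j/ deletes. /mandegojjikre/ → mandegojikre.
Rule 4 (final vowel raising): /e/ is a mid vowel in word-final position, so it raises to [i]. /mandegojikre/ → mandegojikri.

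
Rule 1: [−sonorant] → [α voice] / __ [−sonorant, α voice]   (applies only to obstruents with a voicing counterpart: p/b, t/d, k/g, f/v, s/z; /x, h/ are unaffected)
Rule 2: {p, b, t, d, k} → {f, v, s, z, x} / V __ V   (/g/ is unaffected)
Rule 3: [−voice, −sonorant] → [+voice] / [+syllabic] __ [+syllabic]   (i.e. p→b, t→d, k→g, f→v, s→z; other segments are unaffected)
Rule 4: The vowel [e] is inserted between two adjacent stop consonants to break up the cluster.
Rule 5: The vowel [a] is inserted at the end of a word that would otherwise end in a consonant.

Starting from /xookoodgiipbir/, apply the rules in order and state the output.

xooxoodegiibebira

Rule 1 (regressive voicing assimilation): /p/ precedes the voiced obstruent /b/, so it voices to [b] by assimilation. /xookoodgiipbir/ → xookoodgiibbir.
Rule 2 (intervocalic spirantization): /k/ is a stop between vowels /o/ and /o/, so it spirantizes to the fricative [x]. /xookoodgiibbir/ → xooxoodgiibbir.
Rule 3 (intervocalic voicing): no segment meets the environment; /xooxoodgiibbir/ is unchanged.
Rule 4 (stop-cluster e-epenthesis): /d/ and /g/ form a stop–stop cluster, so [e] is inserted between them. /b/ and /b/ form a stop–stop cluster, so [e] is inserted between them. /xooxoodgiibbir/ → xooxoodegiibebir.
Rule 5 (final a-epenthesis): the form ends in the consonant /r/, so [a] is inserted word-finally. /xooxoodegiibebir/ → xooxoodegiibebira.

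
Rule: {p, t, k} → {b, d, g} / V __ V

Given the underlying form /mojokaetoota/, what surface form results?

mojogaedooda

/k/ is a voiceless stop between vowels /o/ and /a/, so it voices to [g].
/t/ is a voiceless stop between vowels /e/ and /o/, so it voices to [d].
/t/ is a voiceless stop between vowels /o/ and /a/, so it voices to [d].
Surface form: [mojogaedooda].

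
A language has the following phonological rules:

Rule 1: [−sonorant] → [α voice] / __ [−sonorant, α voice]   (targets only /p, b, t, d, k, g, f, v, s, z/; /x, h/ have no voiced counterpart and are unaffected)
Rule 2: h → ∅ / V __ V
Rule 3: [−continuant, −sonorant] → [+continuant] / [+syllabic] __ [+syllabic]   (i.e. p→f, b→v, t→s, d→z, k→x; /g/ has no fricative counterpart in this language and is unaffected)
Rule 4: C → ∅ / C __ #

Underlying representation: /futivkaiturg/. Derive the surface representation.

fusifkaisur

Rule 1 (regressive voicing assimilation): /v/ precedes the voiceless obstruent /k/, so it devoices to [f] by assimilation. /futivkaiturg/ → futifkaiturg.
Rule 2 (intervocalic h-deletion): no segment meets the environment; /futifkaiturg/ is unchanged.
Rule 3 (intervocalic spirantization): /t/ is a stop between vowels /u/ and /i/, so it spirantizes to the fricative [s]. /t/ is a stop between vowels /i/ and /u/, so it spirantizes to the fricative [s]. /futifkaiturg/ → fusifkaisurg.
Rule 4 (final cluster simplification): /g/ is the second consonant of a word-final cluster /rg/, so it deletes. /fusifkaisurg/ → fusifkaisur.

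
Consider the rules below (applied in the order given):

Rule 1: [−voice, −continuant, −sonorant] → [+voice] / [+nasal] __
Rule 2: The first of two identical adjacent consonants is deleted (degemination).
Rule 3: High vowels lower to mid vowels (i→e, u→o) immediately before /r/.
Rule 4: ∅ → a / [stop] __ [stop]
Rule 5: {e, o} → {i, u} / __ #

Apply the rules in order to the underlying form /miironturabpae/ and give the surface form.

Rule 1 (post-nasal voicing): /t/ is a voiceless stop immediately after the nasal /n/, so it voices to [d]. /miironturabpae/ → miirondurabpae.
Rule 2 (degemination): no segment meets the environment; /miirondurabpae/ is unchanged.
Rule 3 (pre-rhotic lowering): /i/ is a high vowel immediately before /r/, so it lowers to [e]. /u/ is a high vowel immediately before /r/, so it lowers to [o]. /miirondurabpae/ → mierondorabpae.
Rule 4 (stop-cluster a-epenthesis): /b/ and /p/ form a stop–stop cluster, so [a] is inserted between them. /mierondorabpae/ → mierondorabapae.
Rule 5 (final vowel raising): /e/ is a mid vowel in word-final position, so it raises to [i]. /mierondorabapae/ → mierondorabapai.

mierondorabapai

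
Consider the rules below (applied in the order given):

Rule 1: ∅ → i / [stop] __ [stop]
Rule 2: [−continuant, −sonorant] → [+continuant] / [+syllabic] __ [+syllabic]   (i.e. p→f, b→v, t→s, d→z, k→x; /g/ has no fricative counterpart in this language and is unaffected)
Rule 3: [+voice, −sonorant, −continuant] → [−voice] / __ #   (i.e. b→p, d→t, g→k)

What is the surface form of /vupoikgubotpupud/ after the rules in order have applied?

Rule 1 (stop-cluster i-epenthesis): /k/ and /g/ form a stop–stop cluster, so [i] is inserted between them. /t/ and /p/ form a stop–stop cluster, so [i] is inserted between them. /vupoikgubotpupud/ → vupoikigubotipupud.
Rule 2 (intervocalic spirantization): /p/ is a stop between vowels /u/ and /o/, so it spirantizes to the fricative [f]. /k/ is a stop between vowels /i/ and /i/, so it spirantizes to the fricative [x]. /b/ is a stop between vowels /u/ and /o/, so it spirantizes to the fricative [v]. /t/ is a stop between vowels /o/ and /i/, so it spirantizes to the fricative [s]. /p/ is a stop between vowels /i/ and /u/, so it spirantizes to the fricative [f]. /p/ is a stop between vowels /u/ and /u/, so it spirantizes to the fricative [f]. /vupoikigubotipupud/ → vufoixiguvosifufud.
Rule 3 (final devoicing): /d/ is a voiced stop in word-final position, so it devoices to [t]. /vufoixiguvosifufud/ → vufoixiguvosifufut.

vufoixiguvosifufut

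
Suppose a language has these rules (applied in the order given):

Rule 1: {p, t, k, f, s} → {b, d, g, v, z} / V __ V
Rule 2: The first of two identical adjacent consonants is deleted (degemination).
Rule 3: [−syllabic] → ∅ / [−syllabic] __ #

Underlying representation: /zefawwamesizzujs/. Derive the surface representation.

zevawamezizuj

Rule 1 (intervocalic voicing): /f/ is a voiceless obstruent between vowels /e/ and /a/, so it voices to [v]. /s/ is a voiceless obstruent between vowels /e/ and /i/, so it voices to [z]. /zefawwamesizzujs/ → zevawwamezizzujs.
Rule 2 (degemination): /ww/ is a geminate; the first /w/ deletes. /zz/ is a geminate; the first /z/ deletes. /zevawwamezizzujs/ → zevawamezizujs.
Rule 3 (final cluster simplification): /s/ is the second consonant of a word-final cluster /js/, so it deletes. /zevawamezizujs/ → zevawamezizuj.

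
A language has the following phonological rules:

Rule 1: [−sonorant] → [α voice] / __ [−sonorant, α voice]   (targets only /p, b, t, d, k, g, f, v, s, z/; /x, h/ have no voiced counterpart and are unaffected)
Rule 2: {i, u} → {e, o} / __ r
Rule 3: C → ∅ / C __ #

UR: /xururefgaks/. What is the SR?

xororevgak

Rule 1 (regressive voicing assimilation): /f/ precedes the voiced obstruent /g/, so it voices to [v] by assimilation. /xururefgaks/ → xururevgaks.
Rule 2 (pre-rhotic lowering): /u/ is a high vowel immediately before /r/, so it lowers to [o]. /u/ is a high vowel immediately before /r/, so it lowers to [o]. /xururevgaks/ → xororevgaks.
Rule 3 (final cluster simplification): /s/ is the second consonant of a word-final cluster /ks/, so it deletes. /xororevgaks/ → xororevgak.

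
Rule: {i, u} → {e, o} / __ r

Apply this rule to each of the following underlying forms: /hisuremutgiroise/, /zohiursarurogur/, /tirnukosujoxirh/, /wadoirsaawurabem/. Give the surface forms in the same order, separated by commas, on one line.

hisoremutgeroise, zohiorsarorogor, ternukosujoxerh, wadoersaaworabem

/hisuremutgiroise/: /u/ is a high vowel immediately before /r/, so it lowers to [o]. /i/ is a high vowel immediately before /r/, so it lowers to [e]. → [hisoremutgeroise].
/zohiursarurogur/: /u/ is a high vowel immediately before /r/, so it lowers to [o]. /u/ is a high vowel immediately before /r/, so it lowers to [o]. /u/ is a high vowel immediately before /r/, so it lowers to [o]. → [zohiorsarorogor].
/tirnukosujoxirh/: /i/ is a high vowel immediately before /r/, so it lowers to [e]. /i/ is a high vowel immediately before /r/, so it lowers to [e]. → [ternukosujoxerh].
/wadoirsaawurabem/: /i/ is a high vowel immediately before /r/, so it lowers to [e]. /u/ is a high vowel immediately before /r/, so it lowers to [o]. → [wadoersaaworabem].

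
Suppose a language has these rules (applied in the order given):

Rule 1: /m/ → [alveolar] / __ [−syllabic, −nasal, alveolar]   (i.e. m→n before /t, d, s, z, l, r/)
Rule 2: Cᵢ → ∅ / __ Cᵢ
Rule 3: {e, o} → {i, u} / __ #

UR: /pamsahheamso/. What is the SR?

pansaheansu

Rule 1 (nasal place assimilation): /m/ precedes the alveolar consonant /s/, so it assimilates in place to [n]. /m/ precedes the alveolar consonant /s/, so it assimilates in place to [n]. /pamsahheamso/ → pansahheanso.
Rule 2 (degemination): /hh/ is a geminate; the first /h/ deletes. /pansahheanso/ → pansaheanso.
Rule 3 (final vowel raising): /o/ is a mid vowel in word-final position, so it raises to [u]. /pansaheanso/ → pansaheansu.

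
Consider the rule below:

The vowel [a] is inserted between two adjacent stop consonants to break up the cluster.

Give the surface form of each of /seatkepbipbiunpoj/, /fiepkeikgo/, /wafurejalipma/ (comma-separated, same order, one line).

/seatkepbipbiunpoj/: /t/ and /k/ form a stop–stop cluster, so [a] is inserted between them. /p/ and /b/ form a stop–stop cluster, so [a] is inserted between them. /p/ and /b/ form a stop–stop cluster, so [a] is inserted between them. → [seatakepabipabiunpoj].
/fiepkeikgo/: /p/ and /k/ form a stop–stop cluster, so [a] is inserted between them. /k/ and /g/ form a stop–stop cluster, so [a] is inserted between them. → [fiepakeikago].
/wafurejalipma/: the rule's environment is not met; surfaces unchanged as [wafurejalipma].

seatakepabipabiunpoj, fiepakeikago, wafurejalipma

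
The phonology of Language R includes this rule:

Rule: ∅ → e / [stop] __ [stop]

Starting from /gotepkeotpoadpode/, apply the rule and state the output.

/p/ and /k/ form a stop–stop cluster, so [e] is inserted between them.
/t/ and /p/ form a stop–stop cluster, so [e] is inserted between them.
/d/ and /p/ form a stop–stop cluster, so [e] is inserted between them.
Surface form: [gotepekeotepoadepode].

gotepekeotepoadepode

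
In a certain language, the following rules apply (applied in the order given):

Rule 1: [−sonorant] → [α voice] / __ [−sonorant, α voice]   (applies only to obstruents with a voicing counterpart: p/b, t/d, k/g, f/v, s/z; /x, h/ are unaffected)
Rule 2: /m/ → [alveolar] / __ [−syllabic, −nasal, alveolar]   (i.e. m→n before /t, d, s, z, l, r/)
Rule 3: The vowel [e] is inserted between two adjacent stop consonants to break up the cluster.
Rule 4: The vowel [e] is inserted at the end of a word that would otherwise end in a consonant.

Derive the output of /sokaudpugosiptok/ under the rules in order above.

Rule 1 (regressive voicing assimilation): /d/ precedes the voiceless obstruent /p/, so it devoices to [t] by assimilation. /sokaudpugosiptok/ → sokautpugosiptok.
Rule 2 (nasal place assimilation): no segment meets the environment; /sokautpugosiptok/ is unchanged.
Rule 3 (stop-cluster e-epenthesis): /t/ and /p/ form a stop–stop cluster, so [e] is inserted between them. /p/ and /t/ form a stop–stop cluster, so [e] is inserted between them. /sokautpugosiptok/ → sokautepugosipetok.
Rule 4 (final e-epenthesis): the form ends in the consonant /k/, so [e] is inserted word-finally. /sokautepugosipetok/ → sokautepugosipetoke.

sokautepugosipetoke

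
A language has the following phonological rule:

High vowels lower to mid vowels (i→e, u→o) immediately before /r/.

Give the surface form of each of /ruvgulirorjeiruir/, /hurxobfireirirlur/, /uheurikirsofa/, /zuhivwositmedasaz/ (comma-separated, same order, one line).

ruvgulerorjeeruer, horxobfereererlor, uheorikersofa, zuhivwositmedasaz

/ruvgulirorjeiruir/: /i/ is a high vowel immediately before /r/, so it lowers to [e]. /i/ is a high vowel immediately before /r/, so it lowers to [e]. /i/ is a high vowel immediately before /r/, so it lowers to [e]. → [ruvgulerorjeeruer].
/hurxobfireirirlur/: /u/ is a high vowel immediately before /r/, so it lowers to [o]. /i/ is a high vowel immediately before /r/, so it lowers to [e]. /i/ is a high vowel immediately before /r/, so it lowers to [e]. /i/ is a high vowel immediately before /r/, so it lowers to [e]. /u/ is a high vowel immediately before /r/, so it lowers to [o]. → [horxobfereererlor].
/uheurikirsofa/: /u/ is a high vowel immediately before /r/, so it lowers to [o]. /i/ is a high vowel immediately before /r/, so it lowers to [e]. → [uheorikersofa].
/zuhivwositmedasaz/: the rule's environment is not met; surfaces unchanged as [zuhivwositmedasaz].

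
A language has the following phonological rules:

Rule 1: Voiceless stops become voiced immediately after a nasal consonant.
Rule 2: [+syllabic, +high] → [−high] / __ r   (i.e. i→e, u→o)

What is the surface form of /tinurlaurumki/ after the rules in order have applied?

Rule 1 (post-nasal voicing): /k/ is a voiceless stop immediately after the nasal /m/, so it voices to [g]. /tinurlaurumki/ → tinurlaurumgi.
Rule 2 (pre-rhotic lowering): /u/ is a high vowel immediately before /r/, so it lowers to [o]. /u/ is a high vowel immediately before /r/, so it lowers to [o]. /tinurlaurumgi/ → tinorlaorumgi.

tinorlaorumgi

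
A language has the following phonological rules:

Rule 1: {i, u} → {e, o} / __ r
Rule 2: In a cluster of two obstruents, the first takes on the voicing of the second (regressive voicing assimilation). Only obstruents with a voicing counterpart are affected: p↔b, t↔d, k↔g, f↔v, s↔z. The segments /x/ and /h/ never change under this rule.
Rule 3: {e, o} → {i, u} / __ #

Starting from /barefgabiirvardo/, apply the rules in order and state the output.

barevgabiervardu

Rule 1 (pre-rhotic lowering): /i/ is a high vowel immediately before /r/, so it lowers to [e]. /barefgabiirvardo/ → barefgabiervardo.
Rule 2 (regressive voicing assimilation): /f/ precedes the voiced obstruent /g/, so it voices to [v] by assimilation. /barefgabiervardo/ → barevgabiervardo.
Rule 3 (final vowel raising): /o/ is a mid vowel in word-final position, so it raises to [u]. /barevgabiervardo/ → barevgabiervardu.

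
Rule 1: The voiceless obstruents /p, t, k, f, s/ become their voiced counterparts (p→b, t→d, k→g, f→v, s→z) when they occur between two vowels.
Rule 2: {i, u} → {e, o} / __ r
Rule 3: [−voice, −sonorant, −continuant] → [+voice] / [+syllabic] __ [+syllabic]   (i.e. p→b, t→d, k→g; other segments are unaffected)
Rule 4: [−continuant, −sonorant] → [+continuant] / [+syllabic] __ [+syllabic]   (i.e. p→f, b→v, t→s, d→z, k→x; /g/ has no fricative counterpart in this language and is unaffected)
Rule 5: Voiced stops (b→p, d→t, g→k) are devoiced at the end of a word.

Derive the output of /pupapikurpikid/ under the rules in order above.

puvavigorpigit

Rule 1 (intervocalic voicing): /p/ is a voiceless obstruent between vowels /u/ and /a/, so it voices to [b]. /p/ is a voiceless obstruent between vowels /a/ and /i/, so it voices to [b]. /k/ is a voiceless obstruent between vowels /i/ and /u/, so it voices to [g]. /k/ is a voiceless obstruent between vowels /i/ and /i/, so it voices to [g]. /pupapikurpikid/ → pubabigurpigid.
Rule 2 (pre-rhotic lowering): /u/ is a high vowel immediately before /r/, so it lowers to [o]. /pubabigurpigid/ → pubabigorpigid.
Rule 3 (intervocalic voicing): no segment meets the environment; /pubabigorpigid/ is unchanged.
Rule 4 (intervocalic spirantization): /b/ is a stop between vowels /u/ and /a/, so it spirantizes to the fricative [v]. /b/ is a stop between vowels /a/ and /i/, so it spirantizes to the fricative [v]. /pubabigorpigid/ → puvavigorpigid.
Rule 5 (final devoicing): /d/ is a voiced stop in word-final position, so it devoices to [t]. /puvavigorpigid/ → puvavigorpigit.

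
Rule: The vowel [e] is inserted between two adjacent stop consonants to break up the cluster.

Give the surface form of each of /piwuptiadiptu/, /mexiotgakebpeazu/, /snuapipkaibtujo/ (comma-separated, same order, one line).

piwupetiadipetu, mexiotegakebepeazu, snuapipekaibetujo

/piwuptiadiptu/: /p/ and /t/ form a stop–stop cluster, so [e] is inserted between them. /p/ and /t/ form a stop–stop cluster, so [e] is inserted between them. → [piwupetiadipetu].
/mexiotgakebpeazu/: /t/ and /g/ form a stop–stop cluster, so [e] is inserted between them. /b/ and /p/ form a stop–stop cluster, so [e] is inserted between them. → [mexiotegakebepeazu].
/snuapipkaibtujo/: /p/ and /k/ form a stop–stop cluster, so [e] is inserted between them. /b/ and /t/ form a stop–stop cluster, so [e] is inserted between them. → [snuapipekaibetujo].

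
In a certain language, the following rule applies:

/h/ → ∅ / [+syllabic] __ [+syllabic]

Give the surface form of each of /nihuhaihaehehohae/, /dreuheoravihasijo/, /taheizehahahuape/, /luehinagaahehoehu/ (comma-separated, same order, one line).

/nihuhaihaehehohae/: /h/ occurs between vowels /i/ and /u/, so it deletes. /h/ occurs between vowels /u/ and /a/, so it deletes. /h/ occurs between vowels /i/ and /a/, so it deletes. /h/ occurs between vowels /e/ and /e/, so it deletes. /h/ occurs between vowels /e/ and /o/, so it deletes. /h/ occurs between vowels /o/ and /a/, so it deletes. → [niuaiaeeoae].
/dreuheoravihasijo/: /h/ occurs between vowels /u/ and /e/, so it deletes. /h/ occurs between vowels /i/ and /a/, so it deletes. → [dreueoraviasijo].
/taheizehahahuape/: /h/ occurs between vowels /a/ and /e/, so it deletes. /h/ occurs between vowels /e/ and /a/, so it deletes. /h/ occurs between vowels /a/ and /a/, so it deletes. /h/ occurs between vowels /a/ and /u/, so it deletes. → [taeizeaauape].
/luehinagaahehoehu/: /h/ occurs between vowels /e/ and /i/, so it deletes. /h/ occurs between vowels /a/ and /e/, so it deletes. /h/ occurs between vowels /e/ and /o/, so it deletes. /h/ occurs between vowels /e/ and /u/, so it deletes. → [lueinagaaeoeu].

niuaiaeeoae, dreueoraviasijo, taeizeaauape, lueinagaaeoeu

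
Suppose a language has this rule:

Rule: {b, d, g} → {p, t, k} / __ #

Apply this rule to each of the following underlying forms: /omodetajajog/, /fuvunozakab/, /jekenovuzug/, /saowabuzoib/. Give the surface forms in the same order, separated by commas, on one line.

omodetajajok, fuvunozakap, jekenovuzuk, saowabuzoip

/omodetajajog/: /g/ is a voiced stop in word-final position, so it devoices to [k]. → [omodetajajok].
/fuvunozakab/: /b/ is a voiced stop in word-final position, so it devoices to [p]. → [fuvunozakap].
/jekenovuzug/: /g/ is a voiced stop in word-final position, so it devoices to [k]. → [jekenovuzuk].
/saowabuzoib/: /b/ is a voiced stop in word-final position, so it devoices to [p]. → [saowabuzoip].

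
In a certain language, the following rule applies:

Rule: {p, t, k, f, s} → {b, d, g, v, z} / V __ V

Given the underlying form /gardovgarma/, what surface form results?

No segment of /gardovgarma/ meets the structural description of the rule, so the form surfaces unchanged.

gardovgarma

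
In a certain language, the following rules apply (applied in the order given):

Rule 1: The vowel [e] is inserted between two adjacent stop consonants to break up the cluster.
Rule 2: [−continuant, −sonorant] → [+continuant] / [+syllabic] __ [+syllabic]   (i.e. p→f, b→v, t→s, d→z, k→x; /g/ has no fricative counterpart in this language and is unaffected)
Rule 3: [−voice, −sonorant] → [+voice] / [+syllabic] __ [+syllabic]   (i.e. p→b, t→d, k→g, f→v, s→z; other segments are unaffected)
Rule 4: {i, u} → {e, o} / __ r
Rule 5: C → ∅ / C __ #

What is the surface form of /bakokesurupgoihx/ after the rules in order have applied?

Rule 1 (stop-cluster e-epenthesis): /p/ and /g/ form a stop–stop cluster, so [e] is inserted between them. /bakokesurupgoihx/ → bakokesurupegoihx.
Rule 2 (intervocalic spirantization): /k/ is a stop between vowels /a/ and /o/, so it spirantizes to the fricative [x]. /k/ is a stop between vowels /o/ and /e/, so it spirantizes to the fricative [x]. /p/ is a stop between vowels /u/ and /e/, so it spirantizes to the fricative [f]. /bakokesurupegoihx/ → baxoxesurufegoihx.
Rule 3 (intervocalic voicing): /s/ is a voiceless obstruent between vowels /e/ and /u/, so it voices to [z]. /f/ is a voiceless obstruent between vowels /u/ and /e/, so it voices to [v]. /baxoxesurufegoihx/ → baxoxezuruvegoihx.
Rule 4 (pre-rhotic lowering): /u/ is a high vowel immediately before /r/, so it lowers to [o]. /baxoxezuruvegoihx/ → baxoxezoruvegoihx.
Rule 5 (final cluster simplification): /x/ is the second consonant of a word-final cluster /hx/, so it deletes. /baxoxezoruvegoihx/ → baxoxezoruvegoih.

baxoxezoruvegoih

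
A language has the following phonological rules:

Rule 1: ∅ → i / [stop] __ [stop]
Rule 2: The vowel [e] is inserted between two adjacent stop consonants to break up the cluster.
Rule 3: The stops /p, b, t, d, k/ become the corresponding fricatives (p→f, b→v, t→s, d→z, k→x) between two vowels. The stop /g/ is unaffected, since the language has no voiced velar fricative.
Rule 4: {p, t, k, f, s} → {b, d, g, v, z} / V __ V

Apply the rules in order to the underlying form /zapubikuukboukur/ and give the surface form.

Rule 1 (stop-cluster i-epenthesis): /k/ and /b/ form a stop–stop cluster, so [i] is inserted between them. /zapubikuukboukur/ → zapubikuukiboukur.
Rule 2 (stop-cluster e-epenthesis): no segment meets the environment; /zapubikuukiboukur/ is unchanged.
Rule 3 (intervocalic spirantization): /p/ is a stop between vowels /a/ and /u/, so it spirantizes to the fricative [f]. /b/ is a stop between vowels /u/ and /i/, so it spirantizes to the fricative [v]. /k/ is a stop between vowels /i/ and /u/, so it spirantizes to the fricative [x]. /k/ is a stop between vowels /u/ and /i/, so it spirantizes to the fricative [x]. /b/ is a stop between vowels /i/ and /o/, so it spirantizes to the fricative [v]. /k/ is a stop between vowels /u/ and /u/, so it spirantizes to the fricative [x]. /zapubikuukiboukur/ → zafuvixuuxivouxur.
Rule 4 (intervocalic voicing): /f/ is a voiceless obstruent between vowels /a/ and /u/, so it voices to [v]. /zafuvixuuxivouxur/ → zavuvixuuxivouxur.

zavuvixuuxivouxur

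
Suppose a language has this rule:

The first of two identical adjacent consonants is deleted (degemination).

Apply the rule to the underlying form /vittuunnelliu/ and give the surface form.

/tt/ is a geminate; the first /t/ deletes.
/nn/ is a geminate; the first /n/ deletes.
/ll/ is a geminate; the first /l/ deletes.
Surface form: [vituuneliu].

vituuneliu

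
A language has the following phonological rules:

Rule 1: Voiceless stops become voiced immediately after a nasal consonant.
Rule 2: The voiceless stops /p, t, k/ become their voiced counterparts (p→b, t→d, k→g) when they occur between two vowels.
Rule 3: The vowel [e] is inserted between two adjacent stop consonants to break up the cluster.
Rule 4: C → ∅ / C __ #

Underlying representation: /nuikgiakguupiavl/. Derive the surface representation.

Rule 1 (post-nasal voicing): no segment meets the environment; /nuikgiakguupiavl/ is unchanged.
Rule 2 (intervocalic voicing): /p/ is a voiceless stop between vowels /u/ and /i/, so it voices to [b]. /nuikgiakguupiavl/ → nuikgiakguubiavl.
Rule 3 (stop-cluster e-epenthesis): /k/ and /g/ form a stop–stop cluster, so [e] is inserted between them. /k/ and /g/ form a stop–stop cluster, so [e] is inserted between them. /nuikgiakguubiavl/ → nuikegiakeguubiavl.
Rule 4 (final cluster simplification): /l/ is the second consonant of a word-final cluster /vl/, so it deletes. /nuikegiakeguubiavl/ → nuikegiakeguubiav.

nuikegiakeguubiav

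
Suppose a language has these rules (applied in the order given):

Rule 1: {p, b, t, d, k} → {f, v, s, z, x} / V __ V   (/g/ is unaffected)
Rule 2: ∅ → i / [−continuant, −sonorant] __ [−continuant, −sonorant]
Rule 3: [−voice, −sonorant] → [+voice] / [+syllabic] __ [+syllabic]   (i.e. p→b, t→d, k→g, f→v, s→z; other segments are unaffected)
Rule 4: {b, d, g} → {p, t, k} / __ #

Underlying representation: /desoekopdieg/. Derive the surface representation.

Rule 1 (intervocalic spirantization): /k/ is a stop between vowels /e/ and /o/, so it spirantizes to the fricative [x]. /desoekopdieg/ → desoexopdieg.
Rule 2 (stop-cluster i-epenthesis): /p/ and /d/ form a stop–stop cluster, so [i] is inserted between them. /desoexopdieg/ → desoexopidieg.
Rule 3 (intervocalic voicing): /s/ is a voiceless obstruent between vowels /e/ and /o/, so it voices to [z]. /p/ is a voiceless obstruent between vowels /o/ and /i/, so it voices to [b]. /desoexopidieg/ → dezoexobidieg.
Rule 4 (final devoicing): /g/ is a voiced stop in word-final position, so it devoices to [k]. /dezoexobidieg/ → dezoexobidiek.

dezoexobidiek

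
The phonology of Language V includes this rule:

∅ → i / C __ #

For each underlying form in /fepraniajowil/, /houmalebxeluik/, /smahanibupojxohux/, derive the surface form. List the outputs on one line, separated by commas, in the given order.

/fepraniajowil/: the form ends in the consonant /l/, so [i] is inserted word-finally. → [fepraniajowili].
/houmalebxeluik/: the form ends in the consonant /k/, so [i] is inserted word-finally. → [houmalebxeluiki].
/smahanibupojxohux/: the form ends in the consonant /x/, so [i] is inserted word-finally. → [smahanibupojxohuxi].

fepraniajowili, houmalebxeluiki, smahanibupojxohuxi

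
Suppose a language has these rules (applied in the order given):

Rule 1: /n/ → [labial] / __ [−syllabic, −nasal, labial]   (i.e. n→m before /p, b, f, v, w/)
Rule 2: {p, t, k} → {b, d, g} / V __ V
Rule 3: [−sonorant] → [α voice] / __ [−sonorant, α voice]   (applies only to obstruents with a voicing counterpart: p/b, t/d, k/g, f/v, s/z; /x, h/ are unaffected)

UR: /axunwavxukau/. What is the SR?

axumwafxugau

Rule 1 (nasal place assimilation): /n/ precedes the labial consonant /w/, so it assimilates in place to [m]. /axunwavxukau/ → axumwavxukau.
Rule 2 (intervocalic voicing): /k/ is a voiceless stop between vowels /u/ and /a/, so it voices to [g]. /axumwavxukau/ → axumwavxugau.
Rule 3 (regressive voicing assimilation): /v/ precedes the voiceless obstruent /x/, so it devoices to [f] by assimilation. /axumwavxugau/ → axumwafxugau.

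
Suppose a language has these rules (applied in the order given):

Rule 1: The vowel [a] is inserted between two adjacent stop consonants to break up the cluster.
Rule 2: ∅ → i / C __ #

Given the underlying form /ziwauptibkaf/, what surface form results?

Rule 1 (stop-cluster a-epenthesis): /p/ and /t/ form a stop–stop cluster, so [a] is inserted between them. /b/ and /k/ form a stop–stop cluster, so [a] is inserted between them. /ziwauptibkaf/ → ziwaupatibakaf.
Rule 2 (final i-epenthesis): the form ends in the consonant /f/, so [i] is inserted word-finally. /ziwaupatibakaf/ → ziwaupatibakafi.

ziwaupatibakafi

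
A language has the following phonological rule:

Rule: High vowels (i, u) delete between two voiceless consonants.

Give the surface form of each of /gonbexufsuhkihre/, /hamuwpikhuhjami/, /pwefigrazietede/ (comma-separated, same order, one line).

gonbexfshkhre, hamuwpkhhjami, pwefigrazietede

/gonbexufsuhkihre/: /u/ is a high vowel flanked by voiceless consonants /x/ and /f/, so it deletes. /u/ is a high vowel flanked by voiceless consonants /s/ and /h/, so it deletes. /i/ is a high vowel flanked by voiceless consonants /k/ and /h/, so it deletes. → [gonbexfshkhre].
/hamuwpikhuhjami/: /i/ is a high vowel flanked by voiceless consonants /p/ and /k/, so it deletes. /u/ is a high vowel flanked by voiceless consonants /h/ and /h/, so it deletes. → [hamuwpkhhjami].
/pwefigrazietede/: the rule's environment is not met; surfaces unchanged as [pwefigrazietede].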